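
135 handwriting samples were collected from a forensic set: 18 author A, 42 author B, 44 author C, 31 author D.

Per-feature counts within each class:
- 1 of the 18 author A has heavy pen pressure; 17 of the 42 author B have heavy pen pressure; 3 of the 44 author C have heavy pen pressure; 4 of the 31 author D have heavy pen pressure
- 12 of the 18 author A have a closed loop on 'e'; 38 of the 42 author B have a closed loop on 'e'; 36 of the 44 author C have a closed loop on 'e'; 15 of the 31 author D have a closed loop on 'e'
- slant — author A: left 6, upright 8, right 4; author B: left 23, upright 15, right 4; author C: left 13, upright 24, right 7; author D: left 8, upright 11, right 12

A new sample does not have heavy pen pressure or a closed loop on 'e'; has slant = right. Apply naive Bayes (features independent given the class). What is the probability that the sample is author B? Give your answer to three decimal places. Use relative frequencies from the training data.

author A: (18/135) × (17/18) × (6/18) × (4/18) ≈ 0.00932785
author B: (42/135) × (25/42) × (4/42) × (4/42) ≈ 0.00167968
author C: (44/135) × (41/44) × (8/44) × (7/44) ≈ 0.00878482
author D: (31/135) × (27/31) × (16/31) × (12/31) ≈ 0.0399584
P(author B | x) = 0.00167968 / 0.05975075 ≈ 0.028

0.028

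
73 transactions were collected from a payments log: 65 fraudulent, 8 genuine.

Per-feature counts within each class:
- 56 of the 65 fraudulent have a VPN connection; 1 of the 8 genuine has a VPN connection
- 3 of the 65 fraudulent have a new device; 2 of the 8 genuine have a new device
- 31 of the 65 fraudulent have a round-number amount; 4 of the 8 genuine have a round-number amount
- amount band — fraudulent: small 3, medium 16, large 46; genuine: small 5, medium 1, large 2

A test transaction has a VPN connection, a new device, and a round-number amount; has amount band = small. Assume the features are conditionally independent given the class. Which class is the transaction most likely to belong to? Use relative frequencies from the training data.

fraudulent: (65/73) × (56/65) × (3/65) × (31/65) × (3/65) ≈ 0.000779344
genuine: (8/73) × (1/8) × (2/8) × (4/8) × (5/8) ≈ 0.00107021
Highest score → genuine.

genuine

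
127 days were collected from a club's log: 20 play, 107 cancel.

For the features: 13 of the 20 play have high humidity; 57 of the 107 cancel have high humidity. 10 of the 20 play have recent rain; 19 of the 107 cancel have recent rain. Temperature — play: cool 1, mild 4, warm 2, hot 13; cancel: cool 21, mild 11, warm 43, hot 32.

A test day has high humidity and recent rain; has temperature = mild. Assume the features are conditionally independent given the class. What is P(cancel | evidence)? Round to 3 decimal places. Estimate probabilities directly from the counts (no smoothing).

0.445

play: (20/127) × (13/20) × (10/20) × (4/20) ≈ 0.0102362
cancel: (107/127) × (57/107) × (19/107) × (11/107) ≈ 0.00819313
P(cancel | x) = 0.00819313 / 0.01842933 ≈ 0.445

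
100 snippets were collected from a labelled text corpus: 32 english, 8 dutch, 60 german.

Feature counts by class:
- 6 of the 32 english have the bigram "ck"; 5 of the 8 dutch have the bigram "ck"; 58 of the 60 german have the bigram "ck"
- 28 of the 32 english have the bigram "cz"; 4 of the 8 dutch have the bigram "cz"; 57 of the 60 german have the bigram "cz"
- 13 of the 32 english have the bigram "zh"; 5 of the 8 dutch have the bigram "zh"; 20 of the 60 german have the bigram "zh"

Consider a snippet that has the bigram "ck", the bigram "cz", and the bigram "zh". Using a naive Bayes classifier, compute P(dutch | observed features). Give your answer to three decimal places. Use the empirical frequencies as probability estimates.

english: (32/100) × (6/32) × (28/32) × (13/32) = 0.021328125
dutch: (8/100) × (5/8) × (4/8) × (5/8) = 0.015625
german: (60/100) × (58/60) × (57/60) × (20/60) ≈ 0.183667
P(dutch | x) = 0.015625 / 0.220620125 ≈ 0.071

0.071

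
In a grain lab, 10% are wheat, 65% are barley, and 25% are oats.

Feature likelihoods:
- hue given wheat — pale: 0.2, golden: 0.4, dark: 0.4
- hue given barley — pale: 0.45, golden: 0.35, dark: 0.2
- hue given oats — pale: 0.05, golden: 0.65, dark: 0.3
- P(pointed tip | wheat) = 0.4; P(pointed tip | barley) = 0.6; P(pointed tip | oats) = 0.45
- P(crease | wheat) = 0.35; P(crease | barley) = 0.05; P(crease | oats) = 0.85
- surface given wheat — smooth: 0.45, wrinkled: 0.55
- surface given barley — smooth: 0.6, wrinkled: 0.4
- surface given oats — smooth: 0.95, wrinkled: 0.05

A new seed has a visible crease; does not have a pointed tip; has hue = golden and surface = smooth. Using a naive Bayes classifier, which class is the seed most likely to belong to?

wheat: 0.1 × 0.4 × (1−0.4) × 0.35 × 0.45 = 0.00378
barley: 0.65 × 0.35 × (1−0.6) × 0.05 × 0.6 = 0.00273
oats: 0.25 × 0.65 × (1−0.45) × 0.85 × 0.95 = 0.0721703125
Highest score → oats.

oats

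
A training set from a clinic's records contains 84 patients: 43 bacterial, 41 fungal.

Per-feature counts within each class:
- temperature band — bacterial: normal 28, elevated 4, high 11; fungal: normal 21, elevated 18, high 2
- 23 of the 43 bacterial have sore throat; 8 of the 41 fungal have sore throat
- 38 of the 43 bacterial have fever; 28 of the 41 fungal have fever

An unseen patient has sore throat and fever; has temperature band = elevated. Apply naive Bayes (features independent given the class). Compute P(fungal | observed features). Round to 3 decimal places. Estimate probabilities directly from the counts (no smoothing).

bacterial: (43/84) × (4/43) × (23/43) × (38/43) ≈ 0.0225089
fungal: (41/84) × (18/41) × (8/41) × (28/41) ≈ 0.0285544
P(fungal | x) = 0.0285544 / 0.0510633 ≈ 0.559

0.559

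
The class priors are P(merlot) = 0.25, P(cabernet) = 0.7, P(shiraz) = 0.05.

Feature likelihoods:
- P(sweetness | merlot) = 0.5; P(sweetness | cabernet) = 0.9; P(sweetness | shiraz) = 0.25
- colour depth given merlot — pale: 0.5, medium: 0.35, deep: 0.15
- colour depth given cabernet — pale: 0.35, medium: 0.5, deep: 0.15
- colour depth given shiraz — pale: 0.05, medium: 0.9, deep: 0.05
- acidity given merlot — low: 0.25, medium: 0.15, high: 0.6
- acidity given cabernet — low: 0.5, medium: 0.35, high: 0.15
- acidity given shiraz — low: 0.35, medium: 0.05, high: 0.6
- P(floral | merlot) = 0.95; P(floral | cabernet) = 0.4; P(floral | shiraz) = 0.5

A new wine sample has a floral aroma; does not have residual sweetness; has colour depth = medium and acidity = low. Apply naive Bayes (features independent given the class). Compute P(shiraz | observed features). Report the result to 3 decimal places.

merlot: 0.25 × (1−0.5) × 0.35 × 0.25 × 0.95 = 0.010390625
cabernet: 0.7 × (1−0.9) × 0.5 × 0.5 × 0.4 = 0.007
shiraz: 0.05 × (1−0.25) × 0.9 × 0.35 × 0.5 = 0.00590625
P(shiraz | x) = 0.00590625 / 0.023296875 ≈ 0.254

0.254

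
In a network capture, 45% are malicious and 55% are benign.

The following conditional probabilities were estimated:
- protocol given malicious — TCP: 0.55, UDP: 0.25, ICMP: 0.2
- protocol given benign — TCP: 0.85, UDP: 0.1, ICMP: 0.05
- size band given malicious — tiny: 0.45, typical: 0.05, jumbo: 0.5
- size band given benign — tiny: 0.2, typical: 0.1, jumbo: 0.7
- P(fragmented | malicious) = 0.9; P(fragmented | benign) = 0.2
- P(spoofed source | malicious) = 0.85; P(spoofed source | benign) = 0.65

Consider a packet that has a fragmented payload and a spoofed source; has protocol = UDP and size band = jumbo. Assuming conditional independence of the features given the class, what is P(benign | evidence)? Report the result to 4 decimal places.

0.1042

malicious: 0.45 × 0.25 × 0.5 × 0.9 × 0.85 = 0.04303125
benign: 0.55 × 0.1 × 0.7 × 0.2 × 0.65 = 0.005005
P(benign | x) = 0.005005 / 0.04803625 ≈ 0.1042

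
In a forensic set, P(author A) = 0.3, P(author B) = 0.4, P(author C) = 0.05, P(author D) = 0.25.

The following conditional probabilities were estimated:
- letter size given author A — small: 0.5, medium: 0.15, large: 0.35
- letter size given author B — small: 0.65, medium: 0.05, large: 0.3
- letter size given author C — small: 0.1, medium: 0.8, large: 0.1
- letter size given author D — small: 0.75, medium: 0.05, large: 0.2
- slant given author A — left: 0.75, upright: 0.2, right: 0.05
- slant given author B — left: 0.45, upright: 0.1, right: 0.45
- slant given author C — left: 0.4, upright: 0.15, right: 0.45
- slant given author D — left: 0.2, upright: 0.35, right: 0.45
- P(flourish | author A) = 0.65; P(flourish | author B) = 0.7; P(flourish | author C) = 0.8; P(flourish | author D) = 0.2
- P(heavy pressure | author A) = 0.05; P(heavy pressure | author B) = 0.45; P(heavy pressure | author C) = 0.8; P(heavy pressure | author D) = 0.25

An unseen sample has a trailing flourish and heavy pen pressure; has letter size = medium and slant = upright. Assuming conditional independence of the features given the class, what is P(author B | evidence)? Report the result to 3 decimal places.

0.126

author A: 0.3 × 0.15 × 0.2 × 0.65 × 0.05 = 0.0002925
author B: 0.4 × 0.05 × 0.1 × 0.7 × 0.45 = 0.00063
author C: 0.05 × 0.8 × 0.15 × 0.8 × 0.8 = 0.00384
author D: 0.25 × 0.05 × 0.35 × 0.2 × 0.25 = 0.00021875
P(author B | x) = 0.00063 / 0.00498125 ≈ 0.126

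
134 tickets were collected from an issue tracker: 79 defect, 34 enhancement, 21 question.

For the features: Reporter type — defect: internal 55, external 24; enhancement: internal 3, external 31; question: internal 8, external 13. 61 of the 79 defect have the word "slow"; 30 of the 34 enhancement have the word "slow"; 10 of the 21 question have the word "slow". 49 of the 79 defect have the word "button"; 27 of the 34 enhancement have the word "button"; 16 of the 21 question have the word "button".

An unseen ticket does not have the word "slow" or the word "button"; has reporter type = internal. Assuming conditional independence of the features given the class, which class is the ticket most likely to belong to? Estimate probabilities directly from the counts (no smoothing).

defect

defect: (79/134) × (55/79) × (18/79) × (30/79) ≈ 0.0355138
enhancement: (34/134) × (3/34) × (4/34) × (7/34) ≈ 0.000542271
question: (21/134) × (8/21) × (11/21) × (5/21) ≈ 0.00744576
Highest score → defect.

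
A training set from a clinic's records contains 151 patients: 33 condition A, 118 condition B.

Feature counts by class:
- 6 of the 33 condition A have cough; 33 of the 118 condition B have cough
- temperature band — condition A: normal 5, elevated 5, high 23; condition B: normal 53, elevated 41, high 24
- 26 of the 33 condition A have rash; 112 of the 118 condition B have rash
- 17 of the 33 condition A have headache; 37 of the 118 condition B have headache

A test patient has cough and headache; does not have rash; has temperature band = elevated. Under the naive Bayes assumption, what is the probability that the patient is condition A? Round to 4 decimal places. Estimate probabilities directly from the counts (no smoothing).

condition A: (33/151) × (6/33) × (5/33) × (7/33) × (17/33) ≈ 0.000657884
condition B: (118/151) × (33/118) × (41/118) × (6/118) × (37/118) ≈ 0.00121068
P(condition A | x) = 0.000657884 / 0.001868564 ≈ 0.3521

0.3521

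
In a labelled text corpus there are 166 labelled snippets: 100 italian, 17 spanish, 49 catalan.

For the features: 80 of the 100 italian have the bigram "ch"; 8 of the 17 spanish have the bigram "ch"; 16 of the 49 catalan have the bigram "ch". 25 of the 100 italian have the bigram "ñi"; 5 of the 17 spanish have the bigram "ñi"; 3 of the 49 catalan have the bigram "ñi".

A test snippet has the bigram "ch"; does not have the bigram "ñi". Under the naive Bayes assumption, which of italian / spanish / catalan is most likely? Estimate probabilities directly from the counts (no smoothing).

italian

italian: (100/166) × (80/100) × (75/100) ≈ 0.361446
spanish: (17/166) × (8/17) × (12/17) ≈ 0.0340184
catalan: (49/166) × (16/49) × (46/49) ≈ 0.0904844
Highest score → italian.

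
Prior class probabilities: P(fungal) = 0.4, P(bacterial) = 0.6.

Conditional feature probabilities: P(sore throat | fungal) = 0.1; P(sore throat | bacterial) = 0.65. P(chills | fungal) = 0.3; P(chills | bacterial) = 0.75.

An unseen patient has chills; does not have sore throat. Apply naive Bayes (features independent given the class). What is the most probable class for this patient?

fungal: 0.4 × (1−0.1) × 0.3 = 0.108
bacterial: 0.6 × (1−0.65) × 0.75 = 0.1575
Highest score → bacterial.

bacterial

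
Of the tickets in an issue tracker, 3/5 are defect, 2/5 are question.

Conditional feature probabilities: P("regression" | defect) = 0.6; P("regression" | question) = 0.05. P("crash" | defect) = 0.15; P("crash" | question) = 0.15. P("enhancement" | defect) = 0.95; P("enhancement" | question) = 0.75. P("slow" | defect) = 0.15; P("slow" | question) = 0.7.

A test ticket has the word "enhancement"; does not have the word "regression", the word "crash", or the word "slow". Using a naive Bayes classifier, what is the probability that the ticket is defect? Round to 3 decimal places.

0.694

defect: 0.6 × (1−0.6) × (1−0.15) × 0.95 × (1−0.15) = 0.16473
question: 0.4 × (1−0.05) × (1−0.15) × 0.75 × (1−0.7) = 0.072675
P(defect | x) = 0.16473 / 0.237405 ≈ 0.694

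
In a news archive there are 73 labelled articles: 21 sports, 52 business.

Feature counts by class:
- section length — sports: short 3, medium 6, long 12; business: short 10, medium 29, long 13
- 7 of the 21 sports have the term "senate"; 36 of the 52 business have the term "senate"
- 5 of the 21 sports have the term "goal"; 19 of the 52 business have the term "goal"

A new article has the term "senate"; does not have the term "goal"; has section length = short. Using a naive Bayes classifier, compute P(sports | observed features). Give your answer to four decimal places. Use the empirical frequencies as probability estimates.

0.1478

sports: (21/73) × (3/21) × (7/21) × (16/21) ≈ 0.0104371
business: (52/73) × (10/52) × (36/52) × (33/52) ≈ 0.0601848
P(sports | x) = 0.0104371 / 0.0706219 ≈ 0.1478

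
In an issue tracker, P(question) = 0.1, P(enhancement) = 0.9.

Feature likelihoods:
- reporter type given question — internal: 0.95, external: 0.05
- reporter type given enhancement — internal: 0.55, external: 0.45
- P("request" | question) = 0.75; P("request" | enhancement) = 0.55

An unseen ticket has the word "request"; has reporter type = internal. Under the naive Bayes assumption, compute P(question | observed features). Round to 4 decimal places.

question: 0.1 × 0.95 × 0.75 = 0.07125
enhancement: 0.9 × 0.55 × 0.55 = 0.27225
P(question | x) = 0.07125 / 0.3435 ≈ 0.2074

0.2074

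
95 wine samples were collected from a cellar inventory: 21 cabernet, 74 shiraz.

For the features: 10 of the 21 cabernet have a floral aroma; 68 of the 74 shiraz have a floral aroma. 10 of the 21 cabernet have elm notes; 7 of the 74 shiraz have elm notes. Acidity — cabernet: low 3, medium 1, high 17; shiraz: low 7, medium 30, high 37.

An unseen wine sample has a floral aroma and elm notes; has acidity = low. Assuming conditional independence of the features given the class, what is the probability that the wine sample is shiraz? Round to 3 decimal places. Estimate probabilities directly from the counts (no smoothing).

0.472

cabernet: (21/95) × (10/21) × (10/21) × (3/21) ≈ 0.00716076
shiraz: (74/95) × (68/74) × (7/74) × (7/74) ≈ 0.00640498
P(shiraz | x) = 0.00640498 / 0.01356574 ≈ 0.472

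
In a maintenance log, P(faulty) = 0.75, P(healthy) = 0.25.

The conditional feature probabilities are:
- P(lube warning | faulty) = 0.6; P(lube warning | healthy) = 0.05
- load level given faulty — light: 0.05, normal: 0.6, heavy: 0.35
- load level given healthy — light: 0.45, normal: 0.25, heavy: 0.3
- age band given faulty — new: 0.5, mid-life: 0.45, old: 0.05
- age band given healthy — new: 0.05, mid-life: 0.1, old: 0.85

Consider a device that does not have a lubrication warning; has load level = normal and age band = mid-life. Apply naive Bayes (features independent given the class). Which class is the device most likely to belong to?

faulty

faulty: 0.75 × (1−0.6) × 0.6 × 0.45 = 0.081
healthy: 0.25 × (1−0.05) × 0.25 × 0.1 = 0.0059375
Highest score → faulty.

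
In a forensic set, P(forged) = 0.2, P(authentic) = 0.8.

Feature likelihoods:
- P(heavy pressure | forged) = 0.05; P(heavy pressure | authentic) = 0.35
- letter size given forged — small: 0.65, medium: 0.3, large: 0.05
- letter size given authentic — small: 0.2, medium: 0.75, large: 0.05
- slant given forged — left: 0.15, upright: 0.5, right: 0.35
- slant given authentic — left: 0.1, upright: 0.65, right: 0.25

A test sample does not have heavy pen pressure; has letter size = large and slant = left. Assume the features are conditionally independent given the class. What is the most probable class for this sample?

forged: 0.2 × (1−0.05) × 0.05 × 0.15 = 0.001425
authentic: 0.8 × (1−0.35) × 0.05 × 0.1 = 0.0026
Highest score → authentic.

authentic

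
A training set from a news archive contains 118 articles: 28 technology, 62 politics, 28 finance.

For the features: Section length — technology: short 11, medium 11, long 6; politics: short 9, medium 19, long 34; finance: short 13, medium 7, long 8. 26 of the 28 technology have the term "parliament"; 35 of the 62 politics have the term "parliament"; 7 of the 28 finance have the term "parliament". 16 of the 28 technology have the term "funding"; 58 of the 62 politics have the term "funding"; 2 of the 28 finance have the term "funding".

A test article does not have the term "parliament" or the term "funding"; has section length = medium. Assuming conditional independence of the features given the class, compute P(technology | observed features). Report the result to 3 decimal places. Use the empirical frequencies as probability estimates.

technology: (28/118) × (11/28) × (2/28) × (12/28) ≈ 0.00285368
politics: (62/118) × (19/62) × (27/62) × (4/62) ≈ 0.00452389
finance: (28/118) × (7/28) × (21/28) × (26/28) ≈ 0.0413136
P(technology | x) = 0.00285368 / 0.04869117 ≈ 0.059

0.059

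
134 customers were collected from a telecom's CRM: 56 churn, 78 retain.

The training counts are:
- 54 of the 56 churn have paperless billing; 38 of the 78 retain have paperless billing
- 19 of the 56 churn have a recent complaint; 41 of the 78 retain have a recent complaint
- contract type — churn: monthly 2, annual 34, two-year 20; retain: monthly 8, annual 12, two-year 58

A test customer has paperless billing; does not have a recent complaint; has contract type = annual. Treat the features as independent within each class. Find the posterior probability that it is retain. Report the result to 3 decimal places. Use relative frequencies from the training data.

churn: (56/134) × (54/56) × (37/56) × (34/56) ≈ 0.161657
retain: (78/134) × (38/78) × (37/78) × (12/78) ≈ 0.0206953
P(retain | x) = 0.0206953 / 0.1823523 ≈ 0.113

0.113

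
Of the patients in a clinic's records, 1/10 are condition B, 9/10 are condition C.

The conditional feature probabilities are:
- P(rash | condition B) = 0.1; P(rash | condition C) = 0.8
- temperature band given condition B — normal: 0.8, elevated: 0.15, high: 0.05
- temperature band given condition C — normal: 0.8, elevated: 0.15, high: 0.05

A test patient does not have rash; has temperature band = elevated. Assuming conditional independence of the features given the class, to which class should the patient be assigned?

condition B: 0.1 × (1−0.1) × 0.15 = 0.0135
condition C: 0.9 × (1−0.8) × 0.15 = 0.027
Highest score → condition C.

condition C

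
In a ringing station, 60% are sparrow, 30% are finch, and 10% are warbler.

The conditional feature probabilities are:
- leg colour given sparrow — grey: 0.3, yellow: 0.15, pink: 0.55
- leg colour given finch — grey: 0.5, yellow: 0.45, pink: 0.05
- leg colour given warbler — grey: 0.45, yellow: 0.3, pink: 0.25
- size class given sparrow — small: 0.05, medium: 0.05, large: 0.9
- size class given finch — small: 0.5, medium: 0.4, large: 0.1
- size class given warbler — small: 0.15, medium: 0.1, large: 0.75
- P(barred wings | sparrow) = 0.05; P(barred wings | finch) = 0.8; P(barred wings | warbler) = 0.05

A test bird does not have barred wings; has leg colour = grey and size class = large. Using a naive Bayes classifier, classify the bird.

sparrow

sparrow: 0.6 × 0.3 × 0.9 × (1−0.05) = 0.1539
finch: 0.3 × 0.5 × 0.1 × (1−0.8) = 0.003
warbler: 0.1 × 0.45 × 0.75 × (1−0.05) = 0.0320625
Highest score → sparrow.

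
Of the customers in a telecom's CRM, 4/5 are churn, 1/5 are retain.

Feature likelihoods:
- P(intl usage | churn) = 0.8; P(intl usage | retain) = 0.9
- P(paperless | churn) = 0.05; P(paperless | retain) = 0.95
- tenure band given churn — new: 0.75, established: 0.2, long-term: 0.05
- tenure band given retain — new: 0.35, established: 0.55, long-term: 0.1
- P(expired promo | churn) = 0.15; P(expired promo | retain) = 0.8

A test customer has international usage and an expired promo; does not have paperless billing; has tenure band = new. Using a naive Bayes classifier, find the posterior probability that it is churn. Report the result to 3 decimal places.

churn: 0.8 × 0.8 × (1−0.05) × 0.75 × 0.15 = 0.0684
retain: 0.2 × 0.9 × (1−0.95) × 0.35 × 0.8 = 0.00252
P(churn | x) = 0.0684 / 0.07092 ≈ 0.964

0.964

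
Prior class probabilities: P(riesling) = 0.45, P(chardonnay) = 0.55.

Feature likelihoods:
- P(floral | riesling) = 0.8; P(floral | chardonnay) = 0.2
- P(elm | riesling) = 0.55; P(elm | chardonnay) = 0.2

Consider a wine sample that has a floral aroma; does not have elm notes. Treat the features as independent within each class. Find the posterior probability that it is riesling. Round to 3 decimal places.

0.648

riesling: 0.45 × 0.8 × (1−0.55) = 0.162
chardonnay: 0.55 × 0.2 × (1−0.2) = 0.088
P(riesling | x) = 0.162 / 0.25 ≈ 0.648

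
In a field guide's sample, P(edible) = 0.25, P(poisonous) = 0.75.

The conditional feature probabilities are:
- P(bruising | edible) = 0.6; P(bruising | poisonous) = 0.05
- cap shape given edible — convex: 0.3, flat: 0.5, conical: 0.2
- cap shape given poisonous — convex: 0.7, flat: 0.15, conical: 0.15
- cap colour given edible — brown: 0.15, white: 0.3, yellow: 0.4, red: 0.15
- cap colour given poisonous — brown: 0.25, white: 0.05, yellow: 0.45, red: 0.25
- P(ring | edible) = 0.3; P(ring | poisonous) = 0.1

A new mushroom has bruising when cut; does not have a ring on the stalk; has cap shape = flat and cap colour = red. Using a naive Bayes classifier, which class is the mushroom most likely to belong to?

edible

edible: 0.25 × 0.6 × 0.5 × 0.15 × (1−0.3) = 0.007875
poisonous: 0.75 × 0.05 × 0.15 × 0.25 × (1−0.1) = 0.001265625
Highest score → edible.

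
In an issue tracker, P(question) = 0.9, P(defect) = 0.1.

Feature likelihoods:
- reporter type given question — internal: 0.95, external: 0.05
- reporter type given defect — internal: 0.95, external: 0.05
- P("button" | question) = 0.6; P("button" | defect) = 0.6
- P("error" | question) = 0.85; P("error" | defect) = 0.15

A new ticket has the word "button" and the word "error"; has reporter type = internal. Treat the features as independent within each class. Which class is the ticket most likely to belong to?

question

question: 0.9 × 0.95 × 0.6 × 0.85 = 0.43605
defect: 0.1 × 0.95 × 0.6 × 0.15 = 0.00855
Highest score → question.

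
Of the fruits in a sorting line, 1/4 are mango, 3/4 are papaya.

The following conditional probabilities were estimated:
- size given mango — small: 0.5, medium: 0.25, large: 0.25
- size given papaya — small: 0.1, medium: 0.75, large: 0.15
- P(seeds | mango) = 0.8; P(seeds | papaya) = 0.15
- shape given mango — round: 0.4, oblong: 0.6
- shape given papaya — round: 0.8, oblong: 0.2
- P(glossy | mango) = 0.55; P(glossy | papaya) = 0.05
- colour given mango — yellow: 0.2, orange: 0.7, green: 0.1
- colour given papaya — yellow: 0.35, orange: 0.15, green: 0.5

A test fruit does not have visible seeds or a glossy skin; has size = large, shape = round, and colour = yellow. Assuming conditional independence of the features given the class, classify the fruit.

mango: 0.25 × 0.25 × (1−0.8) × 0.4 × (1−0.55) × 0.2 = 0.00045
papaya: 0.75 × 0.15 × (1−0.15) × 0.8 × (1−0.05) × 0.35 = 0.02543625
Highest score → papaya.

papaya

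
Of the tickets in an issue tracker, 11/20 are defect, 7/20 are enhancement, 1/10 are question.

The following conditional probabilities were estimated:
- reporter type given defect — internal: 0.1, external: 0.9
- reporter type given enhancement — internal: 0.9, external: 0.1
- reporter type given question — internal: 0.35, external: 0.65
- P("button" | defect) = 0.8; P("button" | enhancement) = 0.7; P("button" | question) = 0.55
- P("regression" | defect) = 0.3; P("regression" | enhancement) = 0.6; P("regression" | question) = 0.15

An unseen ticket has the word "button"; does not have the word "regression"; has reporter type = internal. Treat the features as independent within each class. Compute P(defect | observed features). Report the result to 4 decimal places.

defect: 0.55 × 0.1 × 0.8 × (1−0.3) = 0.0308
enhancement: 0.35 × 0.9 × 0.7 × (1−0.6) = 0.0882
question: 0.1 × 0.35 × 0.55 × (1−0.15) = 0.0163625
P(defect | x) = 0.0308 / 0.1353625 ≈ 0.2275

0.2275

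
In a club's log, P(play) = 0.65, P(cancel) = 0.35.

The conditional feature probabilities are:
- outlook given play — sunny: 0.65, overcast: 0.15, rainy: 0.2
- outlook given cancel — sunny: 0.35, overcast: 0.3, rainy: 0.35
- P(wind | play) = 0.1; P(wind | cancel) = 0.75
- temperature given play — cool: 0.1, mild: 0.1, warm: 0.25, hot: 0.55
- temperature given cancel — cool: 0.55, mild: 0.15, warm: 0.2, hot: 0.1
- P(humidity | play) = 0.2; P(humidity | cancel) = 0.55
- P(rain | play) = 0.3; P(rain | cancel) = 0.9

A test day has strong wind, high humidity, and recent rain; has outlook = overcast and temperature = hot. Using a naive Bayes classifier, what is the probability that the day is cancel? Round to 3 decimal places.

0.924

play: 0.65 × 0.15 × 0.1 × 0.55 × 0.2 × 0.3 = 0.00032175
cancel: 0.35 × 0.3 × 0.75 × 0.1 × 0.55 × 0.9 = 0.003898125
P(cancel | x) = 0.003898125 / 0.004219875 ≈ 0.924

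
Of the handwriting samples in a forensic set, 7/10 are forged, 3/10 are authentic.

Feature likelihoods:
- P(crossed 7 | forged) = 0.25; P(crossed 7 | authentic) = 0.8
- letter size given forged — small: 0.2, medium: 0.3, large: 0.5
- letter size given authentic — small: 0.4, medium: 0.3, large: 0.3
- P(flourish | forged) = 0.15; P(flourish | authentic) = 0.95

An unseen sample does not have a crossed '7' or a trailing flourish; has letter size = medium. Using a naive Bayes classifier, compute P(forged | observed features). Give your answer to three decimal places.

0.993

forged: 0.7 × (1−0.25) × 0.3 × (1−0.15) = 0.133875
authentic: 0.3 × (1−0.8) × 0.3 × (1−0.95) = 0.0009
P(forged | x) = 0.133875 / 0.134775 ≈ 0.993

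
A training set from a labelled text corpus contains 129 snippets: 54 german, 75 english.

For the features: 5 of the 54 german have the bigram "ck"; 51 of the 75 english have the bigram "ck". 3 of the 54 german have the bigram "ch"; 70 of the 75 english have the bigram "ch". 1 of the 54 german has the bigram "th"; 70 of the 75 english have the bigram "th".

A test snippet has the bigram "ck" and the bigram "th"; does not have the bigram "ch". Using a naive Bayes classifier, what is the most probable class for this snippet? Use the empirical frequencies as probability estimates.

english

german: (54/129) × (5/54) × (51/54) × (1/54) ≈ 0.000677896
english: (75/129) × (51/75) × (5/75) × (70/75) ≈ 0.0245995
Highest score → english.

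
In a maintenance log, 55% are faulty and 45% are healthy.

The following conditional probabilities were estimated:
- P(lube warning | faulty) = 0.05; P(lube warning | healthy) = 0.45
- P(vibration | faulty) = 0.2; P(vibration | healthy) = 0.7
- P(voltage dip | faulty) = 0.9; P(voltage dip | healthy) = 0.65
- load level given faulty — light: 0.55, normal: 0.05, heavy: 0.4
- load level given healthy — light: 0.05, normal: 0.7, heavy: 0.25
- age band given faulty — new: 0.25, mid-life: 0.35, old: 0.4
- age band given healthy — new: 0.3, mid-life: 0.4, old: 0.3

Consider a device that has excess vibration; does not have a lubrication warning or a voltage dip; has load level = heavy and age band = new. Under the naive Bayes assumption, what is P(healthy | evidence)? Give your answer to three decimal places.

faulty: 0.55 × (1−0.05) × 0.2 × (1−0.9) × 0.4 × 0.25 = 0.001045
healthy: 0.45 × (1−0.45) × 0.7 × (1−0.65) × 0.25 × 0.3 = 0.0045478125
P(healthy | x) = 0.0045478125 / 0.0055928125 ≈ 0.813

0.813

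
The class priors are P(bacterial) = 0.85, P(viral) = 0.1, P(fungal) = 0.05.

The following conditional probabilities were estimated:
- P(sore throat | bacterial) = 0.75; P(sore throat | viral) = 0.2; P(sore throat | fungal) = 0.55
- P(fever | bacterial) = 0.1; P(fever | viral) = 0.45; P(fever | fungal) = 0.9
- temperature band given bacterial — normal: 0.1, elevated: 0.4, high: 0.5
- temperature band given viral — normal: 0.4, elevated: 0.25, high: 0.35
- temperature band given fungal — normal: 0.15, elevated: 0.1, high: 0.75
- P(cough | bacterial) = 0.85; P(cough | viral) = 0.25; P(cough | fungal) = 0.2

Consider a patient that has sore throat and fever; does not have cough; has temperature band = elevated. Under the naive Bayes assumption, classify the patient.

bacterial

bacterial: 0.85 × 0.75 × 0.1 × 0.4 × (1−0.85) = 0.003825
viral: 0.1 × 0.2 × 0.45 × 0.25 × (1−0.25) = 0.0016875
fungal: 0.05 × 0.55 × 0.9 × 0.1 × (1−0.2) = 0.00198
Highest score → bacterial.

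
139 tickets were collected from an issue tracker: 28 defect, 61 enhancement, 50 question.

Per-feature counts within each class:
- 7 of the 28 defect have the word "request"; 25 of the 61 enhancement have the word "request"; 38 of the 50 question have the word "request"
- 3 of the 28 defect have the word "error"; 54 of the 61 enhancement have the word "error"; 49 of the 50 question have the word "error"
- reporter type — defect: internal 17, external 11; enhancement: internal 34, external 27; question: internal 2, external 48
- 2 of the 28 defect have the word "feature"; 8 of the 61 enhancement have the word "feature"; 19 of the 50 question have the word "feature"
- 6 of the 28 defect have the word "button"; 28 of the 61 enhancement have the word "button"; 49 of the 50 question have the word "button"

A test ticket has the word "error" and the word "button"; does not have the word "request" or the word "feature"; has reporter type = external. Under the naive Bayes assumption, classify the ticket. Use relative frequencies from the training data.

defect: (28/139) × (21/28) × (3/28) × (11/28) × (26/28) × (6/28) ≈ 0.00126535
enhancement: (61/139) × (36/61) × (54/61) × (27/61) × (53/61) × (28/61) ≈ 0.0404725
question: (50/139) × (12/50) × (49/50) × (48/50) × (31/50) × (49/50) ≈ 0.0493494
Highest score → question.

question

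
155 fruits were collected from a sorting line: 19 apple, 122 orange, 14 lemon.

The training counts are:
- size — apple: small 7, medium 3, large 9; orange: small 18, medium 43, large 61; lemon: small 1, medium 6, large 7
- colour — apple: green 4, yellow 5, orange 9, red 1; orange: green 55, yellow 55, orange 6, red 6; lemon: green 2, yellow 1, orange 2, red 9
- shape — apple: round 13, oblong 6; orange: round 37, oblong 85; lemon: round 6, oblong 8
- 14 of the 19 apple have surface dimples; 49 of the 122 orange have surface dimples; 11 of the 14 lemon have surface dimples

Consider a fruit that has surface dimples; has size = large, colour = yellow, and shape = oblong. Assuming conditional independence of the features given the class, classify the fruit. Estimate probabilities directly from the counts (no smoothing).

orange

apple: (19/155) × (9/19) × (5/19) × (6/19) × (14/19) ≈ 0.00355549
orange: (122/155) × (61/122) × (55/122) × (85/122) × (49/122) ≈ 0.0496474
lemon: (14/155) × (7/14) × (1/14) × (8/14) × (11/14) ≈ 0.00144832
Highest score → orange.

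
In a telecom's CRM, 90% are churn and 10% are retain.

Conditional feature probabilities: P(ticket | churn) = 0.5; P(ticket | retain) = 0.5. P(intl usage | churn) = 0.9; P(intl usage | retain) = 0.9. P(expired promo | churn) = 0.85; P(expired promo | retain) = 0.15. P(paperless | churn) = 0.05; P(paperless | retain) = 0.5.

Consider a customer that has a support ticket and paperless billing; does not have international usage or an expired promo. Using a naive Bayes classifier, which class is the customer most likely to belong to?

retain

churn: 0.9 × 0.5 × (1−0.9) × (1−0.85) × 0.05 = 0.0003375
retain: 0.1 × 0.5 × (1−0.9) × (1−0.15) × 0.5 = 0.002125
Highest score → retain.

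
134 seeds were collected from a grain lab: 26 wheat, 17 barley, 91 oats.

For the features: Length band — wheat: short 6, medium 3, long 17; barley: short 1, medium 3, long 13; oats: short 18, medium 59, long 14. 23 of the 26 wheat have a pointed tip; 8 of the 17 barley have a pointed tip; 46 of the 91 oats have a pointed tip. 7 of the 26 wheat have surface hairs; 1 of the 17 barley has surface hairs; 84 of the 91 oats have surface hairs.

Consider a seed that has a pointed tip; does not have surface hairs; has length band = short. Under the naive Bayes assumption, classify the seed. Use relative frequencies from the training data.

wheat: (26/134) × (6/26) × (23/26) × (19/26) ≈ 0.0289455
barley: (17/134) × (1/17) × (8/17) × (16/17) ≈ 0.00330527
oats: (91/134) × (18/91) × (46/91) × (7/91) ≈ 0.00522325
Highest score → wheat.

wheat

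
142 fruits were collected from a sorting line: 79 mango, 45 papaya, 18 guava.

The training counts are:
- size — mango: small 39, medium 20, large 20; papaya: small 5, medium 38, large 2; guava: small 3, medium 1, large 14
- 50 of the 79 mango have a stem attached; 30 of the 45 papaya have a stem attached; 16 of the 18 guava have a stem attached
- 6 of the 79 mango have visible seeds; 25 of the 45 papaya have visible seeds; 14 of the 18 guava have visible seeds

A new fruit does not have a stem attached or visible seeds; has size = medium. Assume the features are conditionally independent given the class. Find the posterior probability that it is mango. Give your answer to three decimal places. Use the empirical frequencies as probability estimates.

0.545

mango: (79/142) × (20/79) × (29/79) × (73/79) ≈ 0.0477758
papaya: (45/142) × (38/45) × (15/45) × (20/45) ≈ 0.0396453
guava: (18/142) × (1/18) × (2/18) × (4/18) ≈ 0.000173883
P(mango | x) = 0.0477758 / 0.087594983 ≈ 0.545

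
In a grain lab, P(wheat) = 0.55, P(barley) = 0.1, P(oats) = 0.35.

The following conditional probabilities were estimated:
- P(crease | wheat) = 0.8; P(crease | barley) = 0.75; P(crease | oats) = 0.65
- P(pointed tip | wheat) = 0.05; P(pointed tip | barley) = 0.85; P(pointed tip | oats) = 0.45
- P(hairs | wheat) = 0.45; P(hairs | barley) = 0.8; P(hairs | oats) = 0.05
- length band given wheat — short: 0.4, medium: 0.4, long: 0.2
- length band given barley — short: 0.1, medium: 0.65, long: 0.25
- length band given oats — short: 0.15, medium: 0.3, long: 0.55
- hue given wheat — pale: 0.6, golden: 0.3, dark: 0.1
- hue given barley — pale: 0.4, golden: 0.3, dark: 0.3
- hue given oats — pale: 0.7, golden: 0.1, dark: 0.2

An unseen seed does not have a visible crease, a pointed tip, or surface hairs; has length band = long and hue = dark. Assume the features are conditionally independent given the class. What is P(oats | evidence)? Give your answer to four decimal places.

wheat: 0.55 × (1−0.8) × (1−0.05) × (1−0.45) × 0.2 × 0.1 = 0.0011495
barley: 0.1 × (1−0.75) × (1−0.85) × (1−0.8) × 0.25 × 0.3 = 0.00005625
oats: 0.35 × (1−0.65) × (1−0.45) × (1−0.05) × 0.55 × 0.2 = 0.0070406875
P(oats | x) = 0.0070406875 / 0.0082464375 ≈ 0.8538

0.8538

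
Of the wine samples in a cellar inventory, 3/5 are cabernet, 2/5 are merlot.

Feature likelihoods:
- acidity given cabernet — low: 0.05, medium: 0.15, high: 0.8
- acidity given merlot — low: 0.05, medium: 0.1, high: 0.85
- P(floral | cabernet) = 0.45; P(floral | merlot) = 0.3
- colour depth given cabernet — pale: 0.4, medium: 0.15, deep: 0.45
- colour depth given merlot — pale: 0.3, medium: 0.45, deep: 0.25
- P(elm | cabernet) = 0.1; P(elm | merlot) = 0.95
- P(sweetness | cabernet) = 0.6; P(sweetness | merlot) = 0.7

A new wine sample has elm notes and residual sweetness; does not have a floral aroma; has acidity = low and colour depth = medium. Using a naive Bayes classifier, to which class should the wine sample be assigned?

cabernet: 0.6 × 0.05 × (1−0.45) × 0.15 × 0.1 × 0.6 = 0.0001485
merlot: 0.4 × 0.05 × (1−0.3) × 0.45 × 0.95 × 0.7 = 0.0041895
Highest score → merlot.

merlot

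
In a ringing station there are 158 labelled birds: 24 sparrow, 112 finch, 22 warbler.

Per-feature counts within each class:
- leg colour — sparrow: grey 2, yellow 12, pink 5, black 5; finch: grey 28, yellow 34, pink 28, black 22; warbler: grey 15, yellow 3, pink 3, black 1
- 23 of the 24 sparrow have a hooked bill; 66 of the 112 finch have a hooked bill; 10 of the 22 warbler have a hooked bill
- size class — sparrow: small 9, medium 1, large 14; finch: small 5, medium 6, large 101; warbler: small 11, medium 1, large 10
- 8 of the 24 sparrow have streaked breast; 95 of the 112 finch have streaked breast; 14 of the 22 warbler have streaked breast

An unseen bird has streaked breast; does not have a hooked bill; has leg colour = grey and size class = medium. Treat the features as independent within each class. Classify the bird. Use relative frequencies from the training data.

finch

sparrow: (24/158) × (2/24) × (1/24) × (1/24) × (8/24) ≈ 0.00000732536
finch: (112/158) × (28/112) × (46/112) × (6/112) × (95/112) ≈ 0.00330735
warbler: (22/158) × (15/22) × (12/22) × (1/22) × (14/22) ≈ 0.00149787
Highest score → finch.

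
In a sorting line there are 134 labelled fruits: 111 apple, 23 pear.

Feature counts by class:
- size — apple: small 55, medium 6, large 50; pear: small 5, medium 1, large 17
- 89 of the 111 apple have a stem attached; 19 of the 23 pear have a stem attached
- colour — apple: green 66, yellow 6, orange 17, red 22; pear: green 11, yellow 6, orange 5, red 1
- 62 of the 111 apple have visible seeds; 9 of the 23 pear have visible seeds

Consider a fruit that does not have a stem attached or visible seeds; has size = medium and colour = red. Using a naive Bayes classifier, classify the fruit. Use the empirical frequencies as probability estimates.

apple: (111/134) × (6/111) × (22/111) × (22/111) × (49/111) ≈ 0.00077646
pear: (23/134) × (1/23) × (4/23) × (1/23) × (14/23) ≈ 0.0000343479
Highest score → apple.

apple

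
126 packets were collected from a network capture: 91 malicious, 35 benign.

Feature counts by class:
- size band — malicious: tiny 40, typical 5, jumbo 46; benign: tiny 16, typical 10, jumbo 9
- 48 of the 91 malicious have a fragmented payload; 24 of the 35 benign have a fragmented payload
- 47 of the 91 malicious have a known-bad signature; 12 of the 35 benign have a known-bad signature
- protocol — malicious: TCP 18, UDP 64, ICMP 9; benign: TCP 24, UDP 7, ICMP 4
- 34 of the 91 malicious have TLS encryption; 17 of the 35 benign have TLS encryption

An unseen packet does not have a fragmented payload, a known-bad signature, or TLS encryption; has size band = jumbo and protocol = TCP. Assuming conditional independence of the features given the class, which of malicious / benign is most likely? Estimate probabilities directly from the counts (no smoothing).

malicious

malicious: (91/126) × (46/91) × (43/91) × (44/91) × (18/91) × (57/91) ≈ 0.0103345
benign: (35/126) × (9/35) × (11/35) × (23/35) × (24/35) × (18/35) ≈ 0.0052024
Highest score → malicious.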